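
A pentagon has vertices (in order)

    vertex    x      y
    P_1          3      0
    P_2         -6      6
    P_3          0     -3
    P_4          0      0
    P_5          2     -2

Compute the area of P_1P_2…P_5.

21

Apply the shoelace (surveyor's) formula: 2A = Σ (x_i·y_{i+1} − x_{i+1}·y_i), indices taken mod 5.
Σ = (18) + (18) + (0) + (0) + (6) = 42
Area = |Σ|/2 = 21.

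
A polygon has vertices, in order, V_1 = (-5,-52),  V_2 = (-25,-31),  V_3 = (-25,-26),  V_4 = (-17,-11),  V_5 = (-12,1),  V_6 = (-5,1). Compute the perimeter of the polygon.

|V_1V_2| = √((-20)² + (21)²) = √841 = 29
|V_2V_3| = √((0)² + (5)²) = √25 = 5
|V_3V_4| = √((8)² + (15)²) = √289 = 17
|V_4V_5| = √((5)² + (12)²) = √169 = 13
|V_5V_6| = √((7)² + (0)²) = √49 = 7
|V_6V_1| = √((0)² + (-53)²) = √2809 = 53
Perimeter = 29 + 5 + 17 + 13 + 7 + 53 = 124.

124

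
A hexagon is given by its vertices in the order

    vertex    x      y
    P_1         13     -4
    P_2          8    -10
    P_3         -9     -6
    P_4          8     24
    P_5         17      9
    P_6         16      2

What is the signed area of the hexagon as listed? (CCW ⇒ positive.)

Apply the surveyor's formula: 2A = Σ (x_i·y_{i+1} − x_{i+1}·y_i), indices taken mod 6.
Cross-terms: -98, -138, -168, -336, -110, -90  ⇒  Σ = -940
Signed area = Σ/2 = -470 (negative ⇒ clockwise traversal).

-470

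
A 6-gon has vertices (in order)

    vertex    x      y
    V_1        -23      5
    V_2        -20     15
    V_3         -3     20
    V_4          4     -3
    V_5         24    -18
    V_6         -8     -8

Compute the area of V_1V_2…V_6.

Apply the shoelace formula: 2A = Σ (x_i·y_{i+1} − x_{i+1}·y_i), indices taken mod 6.
Σ = (-245) + (-355) + (-71) + (0) + (-336) + (-224) = -1231
Area = |Σ|/2 = 615.5.

615.5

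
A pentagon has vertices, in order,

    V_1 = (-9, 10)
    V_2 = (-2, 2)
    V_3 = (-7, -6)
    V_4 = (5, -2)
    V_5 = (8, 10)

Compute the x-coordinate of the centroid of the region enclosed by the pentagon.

86/231

Apply the surveyor's formula. First the cross-terms c_i = x_i·y_{i+1} − x_{i+1}·y_i:
  2, 26, 44, 66, 170  ⇒  2A = 308, A = 154.
Then Σ (x_i + x_{i+1})·c_i = 344, so x̄ = 344 / (6·154) = 86/231.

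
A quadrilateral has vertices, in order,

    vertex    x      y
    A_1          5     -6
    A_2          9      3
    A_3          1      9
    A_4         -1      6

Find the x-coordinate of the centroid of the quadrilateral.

275/69

Apply Gauss's area formula. First the cross-terms c_i = x_i·y_{i+1} − x_{i+1}·y_i:
  69, 78, 15, -24  ⇒  2A = 138, A = 69.
Then Σ (x_i + x_{i+1})·c_i = 1650, so x̄ = 1650 / (6·69) = 275/69.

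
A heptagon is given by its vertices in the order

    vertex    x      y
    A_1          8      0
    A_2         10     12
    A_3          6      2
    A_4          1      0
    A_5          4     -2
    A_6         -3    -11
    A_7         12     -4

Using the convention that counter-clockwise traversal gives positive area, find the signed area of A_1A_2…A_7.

Cross-terms: 96, -52, -2, -2, -50, 144, 32  ⇒  Σ = 166
Signed area = Σ/2 = 83 (positive ⇒ counter-clockwise traversal).

83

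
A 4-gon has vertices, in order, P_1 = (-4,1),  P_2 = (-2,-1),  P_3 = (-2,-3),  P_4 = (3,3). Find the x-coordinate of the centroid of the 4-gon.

-16/21

Apply the shoelace formula. First the cross-terms c_i = x_i·y_{i+1} − x_{i+1}·y_i:
  6, 4, 3, 15  ⇒  2A = 28, A = 14.
Then Σ (x_i + x_{i+1})·c_i = -64, so x̄ = -64 / (6·14) = -16/21.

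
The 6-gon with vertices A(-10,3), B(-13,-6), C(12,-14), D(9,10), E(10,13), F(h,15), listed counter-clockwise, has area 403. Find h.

Write out the shoelace sum; only the two edges meeting at F involve h:
2·Area = [(10·15 − h·13) + (h·3 − (-10)·15)] + 616
       = -10·h + 916 = 806
⇒ h = 11.

11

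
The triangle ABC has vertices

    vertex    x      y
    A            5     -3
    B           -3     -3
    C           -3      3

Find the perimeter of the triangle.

24

|AB| = √((-8)² + (0)²) = √64 = 8
|BC| = √((0)² + (6)²) = √36 = 6
|CA| = √((8)² + (-6)²) = √100 = 10
Perimeter = 8 + 6 + 10 = 24.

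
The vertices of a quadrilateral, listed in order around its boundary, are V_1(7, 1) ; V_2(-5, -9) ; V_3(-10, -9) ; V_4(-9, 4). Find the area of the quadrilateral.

130.5

Apply Gauss's area formula: 2A = Σ (x_i·y_{i+1} − x_{i+1}·y_i), indices taken mod 4.
Σ = (-58) + (-45) + (-121) + (-37) = -261
Area = |Σ|/2 = 130.5.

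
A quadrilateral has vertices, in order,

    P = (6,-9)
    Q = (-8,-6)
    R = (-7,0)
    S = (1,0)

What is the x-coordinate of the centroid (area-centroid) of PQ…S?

Apply the shoelace formula. First the cross-terms c_i = x_i·y_{i+1} − x_{i+1}·y_i:
  -108, -42, 0, -9  ⇒  2A = -159, A = -79.5.
Then Σ (x_i + x_{i+1})·c_i = 783, so x̄ = 783 / (6·(-79.5)) = -87/53.

-87/53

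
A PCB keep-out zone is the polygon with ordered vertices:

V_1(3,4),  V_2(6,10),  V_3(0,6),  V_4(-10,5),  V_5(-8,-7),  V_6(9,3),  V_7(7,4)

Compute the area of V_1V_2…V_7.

Apply the shoelace formula: 2A = Σ (x_i·y_{i+1} − x_{i+1}·y_i), indices taken mod 7.
Σ = (6) + (36) + (60) + (110) + (39) + (15) + (16) = 282
Area = |Σ|/2 = 141.

141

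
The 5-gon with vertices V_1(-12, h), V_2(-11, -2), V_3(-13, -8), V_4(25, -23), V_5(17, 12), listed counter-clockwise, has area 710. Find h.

Write out the shoelace sum; only the two edges meeting at V_1 involve h:
2·Area = [(17·h − (-12)·12) + ((-12)·(-2) − (-11)·h)] + 1252
       = 28·h + 1420 = 1420
⇒ h = 0.

0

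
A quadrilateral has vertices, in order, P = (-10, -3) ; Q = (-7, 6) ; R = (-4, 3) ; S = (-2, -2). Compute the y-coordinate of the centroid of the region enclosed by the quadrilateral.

Apply the shoelace (surveyor's) formula. First the cross-terms c_i = x_i·y_{i+1} − x_{i+1}·y_i:
  -81, 3, 14, -14  ⇒  2A = -78, A = -39.
Then Σ (y_i + y_{i+1})·c_i = -132, so ȳ = -132 / (6·(-39)) = 22/39.

22/39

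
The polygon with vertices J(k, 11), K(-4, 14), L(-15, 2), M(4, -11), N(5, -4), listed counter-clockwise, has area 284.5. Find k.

4

The doubled signed area Σ (x_i y_{i+1} − x_{i+1} y_i) is linear in k.
With k=0 it equals 497; the coefficient of k is 18 (from the two edges through J).
So 18·k + 497 = 2·284.5 = 569 ⇒ k = 4.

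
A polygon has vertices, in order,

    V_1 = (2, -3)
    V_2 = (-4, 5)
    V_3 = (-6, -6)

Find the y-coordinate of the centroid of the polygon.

-4/3

Apply the surveyor's formula. First the cross-terms c_i = x_i·y_{i+1} − x_{i+1}·y_i:
  -2, 54, 30  ⇒  2A = 82, A = 41.
Then Σ (y_i + y_{i+1})·c_i = -328, so ȳ = -328 / (6·41) = -4/3.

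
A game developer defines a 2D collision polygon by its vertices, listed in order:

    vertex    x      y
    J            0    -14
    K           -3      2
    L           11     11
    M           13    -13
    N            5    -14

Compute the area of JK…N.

Σ = (-42) + (-55) + (-286) + (-117) + (-70) = -570
Area = |Σ|/2 = 285.

285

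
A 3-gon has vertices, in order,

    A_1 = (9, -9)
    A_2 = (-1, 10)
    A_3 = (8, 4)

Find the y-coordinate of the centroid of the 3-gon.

5/3

Apply the shoelace (surveyor's) formula. First the cross-terms c_i = x_i·y_{i+1} − x_{i+1}·y_i:
  81, -84, -108  ⇒  2A = -111, A = -55.5.
Then Σ (y_i + y_{i+1})·c_i = -555, so ȳ = -555 / (6·(-55.5)) = 5/3.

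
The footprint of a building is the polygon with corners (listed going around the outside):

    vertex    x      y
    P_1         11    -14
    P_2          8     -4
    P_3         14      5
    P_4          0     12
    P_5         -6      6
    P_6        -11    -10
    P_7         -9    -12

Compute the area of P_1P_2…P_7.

415

Apply the shoelace formula: 2A = Σ (x_i·y_{i+1} − x_{i+1}·y_i), indices taken mod 7.
Σ = (68) + (96) + (168) + (72) + (126) + (42) + (258) = 830
Area = |Σ|/2 = 415.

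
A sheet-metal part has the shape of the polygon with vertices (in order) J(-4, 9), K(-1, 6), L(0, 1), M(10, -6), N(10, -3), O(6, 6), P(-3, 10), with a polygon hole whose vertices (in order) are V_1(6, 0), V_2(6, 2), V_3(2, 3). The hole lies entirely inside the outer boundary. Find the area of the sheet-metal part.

Outer boundary:
Σ = (-15) + (-1) + (-10) + (30) + (78) + (78) + (13) = 173
Area = |Σ|/2 = 86.5.
Hole:
Apply the shoelace formula: 2A = Σ (x_i·y_{i+1} − x_{i+1}·y_i), indices taken mod 3.
Cross-terms: 12, 14, -18  ⇒  Σ = 8
Area = |Σ|/2 = 4.
Net area = 86.5 − 4 = 82.5.

82.5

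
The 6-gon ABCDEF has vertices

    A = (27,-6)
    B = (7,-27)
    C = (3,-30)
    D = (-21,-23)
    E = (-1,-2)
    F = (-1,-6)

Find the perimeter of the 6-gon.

|AB| = √((-20)² + (-21)²) = √841 = 29
|BC| = √((-4)² + (-3)²) = √25 = 5
|CD| = √((-24)² + (7)²) = √625 = 25
|DE| = √((20)² + (21)²) = √841 = 29
|EF| = √((0)² + (-4)²) = √16 = 4
|FA| = √((28)² + (0)²) = √784 = 28
Perimeter = 29 + 5 + 25 + 29 + 4 + 28 = 120.

120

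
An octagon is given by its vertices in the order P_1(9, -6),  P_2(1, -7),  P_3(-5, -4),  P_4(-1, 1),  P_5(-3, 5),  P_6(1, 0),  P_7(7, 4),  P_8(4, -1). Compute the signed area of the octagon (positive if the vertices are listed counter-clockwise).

Cross-terms: -57, -39, -9, -2, -5, 4, -23, -15  ⇒  Σ = -146
Signed area = Σ/2 = -73 (negative ⇒ clockwise traversal).

-73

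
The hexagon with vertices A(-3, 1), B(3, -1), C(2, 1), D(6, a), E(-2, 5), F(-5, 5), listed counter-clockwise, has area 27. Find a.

0

The doubled signed area Σ (x_i y_{i+1} − x_{i+1} y_i) is linear in a.
With a=0 it equals 54; the coefficient of a is 4 (from the two edges through D).
So 4·a + 54 = 2·27 = 54 ⇒ a = 0.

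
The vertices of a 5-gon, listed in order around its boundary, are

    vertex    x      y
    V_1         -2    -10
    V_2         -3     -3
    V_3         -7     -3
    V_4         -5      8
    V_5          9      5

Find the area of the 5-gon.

142

Apply the surveyor's formula: 2A = Σ (x_i·y_{i+1} − x_{i+1}·y_i), indices taken mod 5.
V_1→V_2: (-2)(-3) − (-3)(-10) = -24
V_2→V_3: (-3)(-3) − (-7)(-3) = -12
V_3→V_4: (-7)(8) − (-5)(-3) = -71
V_4→V_5: (-5)(5) − (9)(8) = -97
V_5→V_1: (9)(-10) − (-2)(5) = -80
Σ = -284
Area = |Σ|/2 = 142.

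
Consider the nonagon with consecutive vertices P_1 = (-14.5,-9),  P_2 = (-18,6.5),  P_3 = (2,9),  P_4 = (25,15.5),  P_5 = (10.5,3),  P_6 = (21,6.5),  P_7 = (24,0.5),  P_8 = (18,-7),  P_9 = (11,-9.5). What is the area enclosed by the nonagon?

680.5

Apply the shoelace formula: 2A = Σ (x_i·y_{i+1} − x_{i+1}·y_i), indices taken mod 9.
P_1→P_2: (-14.5)(6.5) − (-18)(-9) = -256.25
P_2→P_3: (-18)(9) − (2)(6.5) = -175
P_3→P_4: (2)(15.5) − (25)(9) = -194
P_4→P_5: (25)(3) − (10.5)(15.5) = -87.75
P_5→P_6: (10.5)(6.5) − (21)(3) = 5.25
P_6→P_7: (21)(0.5) − (24)(6.5) = -145.5
P_7→P_8: (24)(-7) − (18)(0.5) = -177
P_8→P_9: (18)(-9.5) − (11)(-7) = -94
P_9→P_1: (11)(-9) − (-14.5)(-9.5) = -236.75
Σ = -1361
Area = |Σ|/2 = 680.5.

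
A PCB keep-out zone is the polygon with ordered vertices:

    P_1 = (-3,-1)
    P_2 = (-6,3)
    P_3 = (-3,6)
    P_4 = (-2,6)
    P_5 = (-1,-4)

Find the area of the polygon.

22.5

Apply Gauss's area formula: 2A = Σ (x_i·y_{i+1} − x_{i+1}·y_i), indices taken mod 5.
Cross-terms: -15, -27, -6, 14, -11  ⇒  Σ = -45
Area = |Σ|/2 = 22.5.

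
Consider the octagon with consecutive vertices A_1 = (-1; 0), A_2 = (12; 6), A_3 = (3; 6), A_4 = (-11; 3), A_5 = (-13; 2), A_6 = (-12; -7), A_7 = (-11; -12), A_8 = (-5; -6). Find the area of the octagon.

161

Apply the surveyor's formula: 2A = Σ (x_i·y_{i+1} − x_{i+1}·y_i), indices taken mod 8.
Σ = (-6) + (54) + (75) + (17) + (115) + (67) + (6) + (-6) = 322
Area = |Σ|/2 = 161.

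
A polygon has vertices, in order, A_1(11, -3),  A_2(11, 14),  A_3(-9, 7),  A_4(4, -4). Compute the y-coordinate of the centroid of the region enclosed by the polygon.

Apply the shoelace formula. First the cross-terms c_i = x_i·y_{i+1} − x_{i+1}·y_i:
  187, 203, 8, 32  ⇒  2A = 430, A = 215.
Then Σ (y_i + y_{i+1})·c_i = 6120, so ȳ = 6120 / (6·215) = 204/43.

204/43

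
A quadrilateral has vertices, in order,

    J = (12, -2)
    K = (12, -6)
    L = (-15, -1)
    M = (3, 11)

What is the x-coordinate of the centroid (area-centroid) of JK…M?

Apply Gauss's area formula. First the cross-terms c_i = x_i·y_{i+1} − x_{i+1}·y_i:
  -48, -102, -162, -138  ⇒  2A = -450, A = -225.
Then Σ (x_i + x_{i+1})·c_i = -972, so x̄ = -972 / (6·(-225)) = 0.72.

0.72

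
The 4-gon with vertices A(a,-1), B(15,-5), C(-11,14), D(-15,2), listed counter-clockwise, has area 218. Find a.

-9

Write out the shoelace sum; only the two edges meeting at A involve a:
2·Area = [((-15)·(-1) − a·2) + (a·(-5) − 15·(-1))] + 343
       = -7·a + 373 = 436
⇒ a = -9.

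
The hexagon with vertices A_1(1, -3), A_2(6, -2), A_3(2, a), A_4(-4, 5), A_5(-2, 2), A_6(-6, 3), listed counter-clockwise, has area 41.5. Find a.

3

Write out the shoelace sum; only the two edges meeting at A_3 involve a:
2·Area = [(6·a − 2·(-2)) + (2·5 − (-4)·a)] + 39
       = 10·a + 53 = 83
⇒ a = 3.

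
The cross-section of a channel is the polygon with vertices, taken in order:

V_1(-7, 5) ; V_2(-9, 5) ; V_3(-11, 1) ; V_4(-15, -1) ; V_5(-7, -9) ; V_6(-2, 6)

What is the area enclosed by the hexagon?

Apply the shoelace formula: 2A = Σ (x_i·y_{i+1} − x_{i+1}·y_i), indices taken mod 6.
Cross-terms: 10, 46, 26, 128, -60, 32  ⇒  Σ = 182
Area = |Σ|/2 = 91.

91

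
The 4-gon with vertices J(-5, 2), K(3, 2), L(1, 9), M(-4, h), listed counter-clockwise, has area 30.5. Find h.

Write out the shoelace sum; only the two edges meeting at M involve h:
2·Area = [(1·h − (-4)·9) + ((-4)·2 − (-5)·h)] + 9
       = 6·h + 37 = 61
⇒ h = 4.

4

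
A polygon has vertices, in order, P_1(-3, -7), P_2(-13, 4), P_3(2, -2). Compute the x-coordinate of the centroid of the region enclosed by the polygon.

-14/3

Apply the shoelace (surveyor's) formula. First the cross-terms c_i = x_i·y_{i+1} − x_{i+1}·y_i:
  -103, 18, -20  ⇒  2A = -105, A = -52.5.
Then Σ (x_i + x_{i+1})·c_i = 1470, so x̄ = 1470 / (6·(-52.5)) = -14/3.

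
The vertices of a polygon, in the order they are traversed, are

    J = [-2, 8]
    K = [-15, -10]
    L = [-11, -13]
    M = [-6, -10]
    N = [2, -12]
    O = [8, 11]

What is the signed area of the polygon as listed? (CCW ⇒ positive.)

276.5

J→K: (-2)(-10) − (-15)(8) = 140
K→L: (-15)(-13) − (-11)(-10) = 85
L→M: (-11)(-10) − (-6)(-13) = 32
M→N: (-6)(-12) − (2)(-10) = 92
N→O: (2)(11) − (8)(-12) = 118
O→J: (8)(8) − (-2)(11) = 86
Σ = 553
Signed area = Σ/2 = 276.5 (positive ⇒ counter-clockwise traversal).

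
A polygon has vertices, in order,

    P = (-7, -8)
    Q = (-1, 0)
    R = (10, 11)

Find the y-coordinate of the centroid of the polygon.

1

Apply Gauss's area formula. First the cross-terms c_i = x_i·y_{i+1} − x_{i+1}·y_i:
  -8, -11, -3  ⇒  2A = -22, A = -11.
Then Σ (y_i + y_{i+1})·c_i = -66, so ȳ = -66 / (6·(-11)) = 1.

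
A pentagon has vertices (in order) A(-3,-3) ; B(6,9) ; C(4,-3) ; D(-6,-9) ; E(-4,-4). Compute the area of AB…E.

Apply the shoelace (surveyor's) formula: 2A = Σ (x_i·y_{i+1} − x_{i+1}·y_i), indices taken mod 5.
A→B: (-3)(9) − (6)(-3) = -9
B→C: (6)(-3) − (4)(9) = -54
C→D: (4)(-9) − (-6)(-3) = -54
D→E: (-6)(-4) − (-4)(-9) = -12
E→A: (-4)(-3) − (-3)(-4) = 0
Σ = -129
Area = |Σ|/2 = 64.5.

64.5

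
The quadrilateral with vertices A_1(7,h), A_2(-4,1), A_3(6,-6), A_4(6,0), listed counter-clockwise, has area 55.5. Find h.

5

The doubled signed area Σ (x_i y_{i+1} − x_{i+1} y_i) is linear in h.
With h=0 it equals 61; the coefficient of h is 10 (from the two edges through A_1).
So 10·h + 61 = 2·55.5 = 111 ⇒ h = 5.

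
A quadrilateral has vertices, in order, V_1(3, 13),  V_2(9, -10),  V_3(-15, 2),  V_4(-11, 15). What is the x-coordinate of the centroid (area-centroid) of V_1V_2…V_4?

-581/201

Apply the surveyor's formula. First the cross-terms c_i = x_i·y_{i+1} − x_{i+1}·y_i:
  -147, -132, -203, -188  ⇒  2A = -670, A = -335.
Then Σ (x_i + x_{i+1})·c_i = 5810, so x̄ = 5810 / (6·(-335)) = -581/201.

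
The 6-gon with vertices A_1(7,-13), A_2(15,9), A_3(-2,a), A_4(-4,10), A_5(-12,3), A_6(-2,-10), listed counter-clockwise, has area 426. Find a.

14

Write out the shoelace sum; only the two edges meeting at A_3 involve a:
2·Area = [(15·a − (-2)·9) + ((-2)·10 − (-4)·a)] + 588
       = 19·a + 586 = 852
⇒ a = 14.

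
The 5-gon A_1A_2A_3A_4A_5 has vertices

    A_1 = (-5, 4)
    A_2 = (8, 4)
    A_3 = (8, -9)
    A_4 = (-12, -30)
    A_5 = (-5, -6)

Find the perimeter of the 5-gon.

90

|A_1A_2| = √((13)² + (0)²) = √169 = 13
|A_2A_3| = √((0)² + (-13)²) = √169 = 13
|A_3A_4| = √((-20)² + (-21)²) = √841 = 29
|A_4A_5| = √((7)² + (24)²) = √625 = 25
|A_5A_1| = √((0)² + (10)²) = √100 = 10
Perimeter = 13 + 13 + 29 + 25 + 10 = 90.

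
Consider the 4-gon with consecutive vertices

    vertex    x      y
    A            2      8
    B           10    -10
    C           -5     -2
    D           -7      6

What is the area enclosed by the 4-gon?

Apply Gauss's area formula: 2A = Σ (x_i·y_{i+1} − x_{i+1}·y_i), indices taken mod 4.
Cross-terms: -100, -70, -44, -68  ⇒  Σ = -282
Area = |Σ|/2 = 141.

141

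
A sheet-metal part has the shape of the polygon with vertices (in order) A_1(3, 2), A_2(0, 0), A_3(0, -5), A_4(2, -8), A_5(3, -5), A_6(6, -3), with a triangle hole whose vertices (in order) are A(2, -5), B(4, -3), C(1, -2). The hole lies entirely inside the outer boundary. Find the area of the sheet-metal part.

Outer boundary:
Σ = (0) + (0) + (10) + (14) + (21) + (21) = 66
Area = |Σ|/2 = 33.
Hole:
Apply the shoelace (surveyor's) formula: 2A = Σ (x_i·y_{i+1} − x_{i+1}·y_i), indices taken mod 3.
Σ = (14) + (-5) + (-1) = 8
Area = |Σ|/2 = 4.
Net area = 33 − 4 = 29.

29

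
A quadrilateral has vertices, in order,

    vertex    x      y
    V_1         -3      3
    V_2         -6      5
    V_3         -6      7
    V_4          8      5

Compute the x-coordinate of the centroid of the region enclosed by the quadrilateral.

Apply the surveyor's formula. First the cross-terms c_i = x_i·y_{i+1} − x_{i+1}·y_i:
  3, -12, -86, 39  ⇒  2A = -56, A = -28.
Then Σ (x_i + x_{i+1})·c_i = 140, so x̄ = 140 / (6·(-28)) = -5/6.

-5/6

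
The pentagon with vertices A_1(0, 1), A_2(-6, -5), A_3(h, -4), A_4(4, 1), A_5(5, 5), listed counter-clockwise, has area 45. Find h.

4

Write out the shoelace sum; only the two edges meeting at A_3 involve h:
2·Area = [((-6)·(-4) − h·(-5)) + (h·1 − 4·(-4))] + 26
       = 6·h + 66 = 90
⇒ h = 4.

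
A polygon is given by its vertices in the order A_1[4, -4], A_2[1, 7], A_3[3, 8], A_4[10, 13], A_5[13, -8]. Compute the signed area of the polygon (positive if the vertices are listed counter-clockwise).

-145.5

Apply the shoelace (surveyor's) formula: 2A = Σ (x_i·y_{i+1} − x_{i+1}·y_i), indices taken mod 5.
Σ = (32) + (-13) + (-41) + (-249) + (-20) = -291
Signed area = Σ/2 = -145.5 (negative ⇒ clockwise traversal).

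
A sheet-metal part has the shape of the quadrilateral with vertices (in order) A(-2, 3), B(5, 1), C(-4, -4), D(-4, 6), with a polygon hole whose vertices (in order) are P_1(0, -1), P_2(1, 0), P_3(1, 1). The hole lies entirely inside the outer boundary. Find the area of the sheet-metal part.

36

Outer boundary:
Apply Gauss's area formula: 2A = Σ (x_i·y_{i+1} − x_{i+1}·y_i), indices taken mod 4.
Cross-terms: -17, -16, -40, 0  ⇒  Σ = -73
Area = |Σ|/2 = 36.5.
Hole:
Σ = (1) + (1) + (-1) = 1
Area = |Σ|/2 = 0.5.
Net area = 36.5 − 0.5 = 36.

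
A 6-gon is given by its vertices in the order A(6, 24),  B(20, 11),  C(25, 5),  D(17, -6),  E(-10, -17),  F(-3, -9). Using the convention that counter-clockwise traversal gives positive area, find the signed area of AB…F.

Σ = (-414) + (-175) + (-235) + (-349) + (39) + (-18) = -1152
Signed area = Σ/2 = -576 (negative ⇒ clockwise traversal).

-576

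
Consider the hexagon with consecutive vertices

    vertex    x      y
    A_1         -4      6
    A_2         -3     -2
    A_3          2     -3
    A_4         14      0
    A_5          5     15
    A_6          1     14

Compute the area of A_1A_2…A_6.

Cross-terms: 26, 13, 42, 210, 55, 62  ⇒  Σ = 408
Area = |Σ|/2 = 204.

204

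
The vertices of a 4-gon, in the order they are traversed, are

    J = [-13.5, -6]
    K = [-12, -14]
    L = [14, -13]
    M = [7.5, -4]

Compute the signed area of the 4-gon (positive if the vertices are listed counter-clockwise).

205.75

Σ = (117) + (352) + (41.5) + (-99) = 411.5
Signed area = Σ/2 = 205.75 (positive ⇒ counter-clockwise traversal).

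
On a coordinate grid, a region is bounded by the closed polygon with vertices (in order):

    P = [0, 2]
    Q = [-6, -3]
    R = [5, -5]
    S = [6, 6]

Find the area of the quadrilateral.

Apply the shoelace formula: 2A = Σ (x_i·y_{i+1} − x_{i+1}·y_i), indices taken mod 4.
Cross-terms: 12, 45, 60, 12  ⇒  Σ = 129
Area = |Σ|/2 = 64.5.

64.5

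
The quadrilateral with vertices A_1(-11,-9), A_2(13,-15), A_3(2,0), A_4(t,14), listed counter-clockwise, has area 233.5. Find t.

The doubled signed area Σ (x_i y_{i+1} − x_{i+1} y_i) is linear in t.
With t=0 it equals 494; the coefficient of t is -9 (from the two edges through A_4).
So -9·t + 494 = 2·233.5 = 467 ⇒ t = 3.

3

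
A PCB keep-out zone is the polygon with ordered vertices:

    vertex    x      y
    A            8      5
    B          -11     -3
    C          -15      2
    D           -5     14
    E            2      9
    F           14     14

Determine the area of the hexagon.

224.5

Apply Gauss's area formula: 2A = Σ (x_i·y_{i+1} − x_{i+1}·y_i), indices taken mod 6.
Σ = (31) + (-67) + (-200) + (-73) + (-98) + (-42) = -449
Area = |Σ|/2 = 224.5.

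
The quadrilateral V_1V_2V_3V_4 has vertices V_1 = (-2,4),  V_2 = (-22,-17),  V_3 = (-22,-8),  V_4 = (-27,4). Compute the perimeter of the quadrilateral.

|V_1V_2| = √((-20)² + (-21)²) = √841 = 29
|V_2V_3| = √((0)² + (9)²) = √81 = 9
|V_3V_4| = √((-5)² + (12)²) = √169 = 13
|V_4V_1| = √((25)² + (0)²) = √625 = 25
Perimeter = 29 + 9 + 13 + 25 = 76.

76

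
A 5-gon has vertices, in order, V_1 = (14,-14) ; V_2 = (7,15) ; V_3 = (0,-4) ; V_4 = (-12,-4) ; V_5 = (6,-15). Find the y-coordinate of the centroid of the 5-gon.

Apply the shoelace (surveyor's) formula. First the cross-terms c_i = x_i·y_{i+1} − x_{i+1}·y_i:
  308, -28, -48, 204, 126  ⇒  2A = 562, A = 281.
Then Σ (y_i + y_{i+1})·c_i = -7146, so ȳ = -7146 / (6·281) = -1191/281.

-1191/281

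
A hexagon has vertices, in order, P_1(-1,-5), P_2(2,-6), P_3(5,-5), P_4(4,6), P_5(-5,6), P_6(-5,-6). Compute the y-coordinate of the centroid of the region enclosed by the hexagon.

31/219

Apply the shoelace formula. First the cross-terms c_i = x_i·y_{i+1} − x_{i+1}·y_i:
  16, 20, 50, 54, 60, 19  ⇒  2A = 219, A = 109.5.
Then Σ (y_i + y_{i+1})·c_i = 93, so ȳ = 93 / (6·109.5) = 31/219.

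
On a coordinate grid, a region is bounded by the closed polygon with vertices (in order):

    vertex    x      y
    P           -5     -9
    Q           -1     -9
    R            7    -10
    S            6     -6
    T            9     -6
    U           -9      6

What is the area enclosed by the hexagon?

Apply the surveyor's formula: 2A = Σ (x_i·y_{i+1} − x_{i+1}·y_i), indices taken mod 6.
Σ = (36) + (73) + (18) + (18) + (0) + (111) = 256
Area = |Σ|/2 = 128.

128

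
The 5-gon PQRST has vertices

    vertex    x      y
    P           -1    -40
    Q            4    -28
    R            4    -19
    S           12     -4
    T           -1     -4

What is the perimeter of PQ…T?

88

|PQ| = √((5)² + (12)²) = √169 = 13
|QR| = √((0)² + (9)²) = √81 = 9
|RS| = √((8)² + (15)²) = √289 = 17
|ST| = √((-13)² + (0)²) = √169 = 13
|TP| = √((0)² + (-36)²) = √1296 = 36
Perimeter = 13 + 9 + 17 + 13 + 36 = 88.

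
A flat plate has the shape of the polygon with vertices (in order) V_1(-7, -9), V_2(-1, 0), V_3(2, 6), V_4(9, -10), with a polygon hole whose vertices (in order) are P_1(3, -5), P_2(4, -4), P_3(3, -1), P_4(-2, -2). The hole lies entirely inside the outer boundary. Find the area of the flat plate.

Outer boundary:
V_1→V_2: (-7)(0) − (-1)(-9) = -9
V_2→V_3: (-1)(6) − (2)(0) = -6
V_3→V_4: (2)(-10) − (9)(6) = -74
V_4→V_1: (9)(-9) − (-7)(-10) = -151
Σ = -240
Area = |Σ|/2 = 120.
Hole:
Apply Gauss's area formula: 2A = Σ (x_i·y_{i+1} − x_{i+1}·y_i), indices taken mod 4.
Cross-terms: 8, 8, -8, 16  ⇒  Σ = 24
Area = |Σ|/2 = 12.
Net area = 120 − 12 = 108.

108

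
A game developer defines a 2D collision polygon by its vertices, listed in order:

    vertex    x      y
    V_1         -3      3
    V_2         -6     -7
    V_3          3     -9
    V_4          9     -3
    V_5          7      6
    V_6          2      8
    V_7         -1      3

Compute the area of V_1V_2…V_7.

162.5

V_1→V_2: (-3)(-7) − (-6)(3) = 39
V_2→V_3: (-6)(-9) − (3)(-7) = 75
V_3→V_4: (3)(-3) − (9)(-9) = 72
V_4→V_5: (9)(6) − (7)(-3) = 75
V_5→V_6: (7)(8) − (2)(6) = 44
V_6→V_7: (2)(3) − (-1)(8) = 14
V_7→V_1: (-1)(3) − (-3)(3) = 6
Σ = 325
Area = |Σ|/2 = 162.5.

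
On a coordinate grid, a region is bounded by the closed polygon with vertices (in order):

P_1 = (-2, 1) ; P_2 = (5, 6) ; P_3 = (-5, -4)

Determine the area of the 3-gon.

10

Apply Gauss's area formula: 2A = Σ (x_i·y_{i+1} − x_{i+1}·y_i), indices taken mod 3.
Σ = (-17) + (10) + (-13) = -20
Area = |Σ|/2 = 10.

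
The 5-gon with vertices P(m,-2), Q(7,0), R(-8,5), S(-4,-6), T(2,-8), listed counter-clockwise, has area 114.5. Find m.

9

Write out the shoelace sum; only the two edges meeting at P involve m:
2·Area = [(2·(-2) − m·(-8)) + (m·0 − 7·(-2))] + 147
       = 8·m + 157 = 229
⇒ m = 9.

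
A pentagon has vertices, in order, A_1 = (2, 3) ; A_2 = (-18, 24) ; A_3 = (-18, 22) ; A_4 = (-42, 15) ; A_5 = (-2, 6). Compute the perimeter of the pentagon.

102

|A_1A_2| = √((-20)² + (21)²) = √841 = 29
|A_2A_3| = √((0)² + (-2)²) = √4 = 2
|A_3A_4| = √((-24)² + (-7)²) = √625 = 25
|A_4A_5| = √((40)² + (-9)²) = √1681 = 41
|A_5A_1| = √((4)² + (-3)²) = √25 = 5
Perimeter = 29 + 2 + 25 + 41 + 5 = 102.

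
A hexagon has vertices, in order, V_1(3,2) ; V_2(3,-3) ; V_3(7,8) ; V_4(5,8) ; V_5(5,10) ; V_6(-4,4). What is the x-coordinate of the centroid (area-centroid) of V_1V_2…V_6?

Apply the shoelace (surveyor's) formula. First the cross-terms c_i = x_i·y_{i+1} − x_{i+1}·y_i:
  -15, 45, 16, 10, 60, -20  ⇒  2A = 96, A = 48.
Then Σ (x_i + x_{i+1})·c_i = 732, so x̄ = 732 / (6·48) = 61/24.

61/24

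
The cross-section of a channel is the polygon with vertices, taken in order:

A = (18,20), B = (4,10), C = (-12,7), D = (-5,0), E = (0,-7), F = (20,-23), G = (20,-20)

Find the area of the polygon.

Σ = (100) + (148) + (35) + (35) + (140) + (60) + (760) = 1278
Area = |Σ|/2 = 639.

639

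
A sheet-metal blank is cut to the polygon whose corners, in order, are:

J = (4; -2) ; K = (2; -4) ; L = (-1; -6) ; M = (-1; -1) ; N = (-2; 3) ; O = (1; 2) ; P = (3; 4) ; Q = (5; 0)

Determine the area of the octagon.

38.5

Apply the shoelace (surveyor's) formula: 2A = Σ (x_i·y_{i+1} − x_{i+1}·y_i), indices taken mod 8.
Cross-terms: -12, -16, -5, -5, -7, -2, -20, -10  ⇒  Σ = -77
Area = |Σ|/2 = 38.5.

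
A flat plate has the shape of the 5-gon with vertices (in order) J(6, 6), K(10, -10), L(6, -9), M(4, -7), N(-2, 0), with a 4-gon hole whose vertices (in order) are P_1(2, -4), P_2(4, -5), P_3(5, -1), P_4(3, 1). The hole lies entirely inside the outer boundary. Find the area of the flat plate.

Outer boundary:
Apply the surveyor's formula: 2A = Σ (x_i·y_{i+1} − x_{i+1}·y_i), indices taken mod 5.
Σ = (-120) + (-30) + (-6) + (-14) + (-12) = -182
Area = |Σ|/2 = 91.
Hole:
Apply the shoelace formula: 2A = Σ (x_i·y_{i+1} − x_{i+1}·y_i), indices taken mod 4.
Σ = (6) + (21) + (8) + (-14) = 21
Area = |Σ|/2 = 10.5.
Net area = 91 − 10.5 = 80.5.

80.5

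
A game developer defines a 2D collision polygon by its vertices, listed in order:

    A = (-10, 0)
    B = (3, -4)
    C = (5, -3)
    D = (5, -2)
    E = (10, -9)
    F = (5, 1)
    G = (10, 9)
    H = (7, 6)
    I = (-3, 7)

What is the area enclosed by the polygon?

Apply the shoelace formula: 2A = Σ (x_i·y_{i+1} − x_{i+1}·y_i), indices taken mod 9.
Σ = (40) + (11) + (5) + (-25) + (55) + (35) + (-3) + (67) + (70) = 255
Area = |Σ|/2 = 127.5.

127.5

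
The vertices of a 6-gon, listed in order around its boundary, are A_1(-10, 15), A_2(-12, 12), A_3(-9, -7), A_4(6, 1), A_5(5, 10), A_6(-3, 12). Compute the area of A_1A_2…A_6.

252.5

Apply the shoelace formula: 2A = Σ (x_i·y_{i+1} − x_{i+1}·y_i), indices taken mod 6.
Σ = (60) + (192) + (33) + (55) + (90) + (75) = 505
Area = |Σ|/2 = 252.5.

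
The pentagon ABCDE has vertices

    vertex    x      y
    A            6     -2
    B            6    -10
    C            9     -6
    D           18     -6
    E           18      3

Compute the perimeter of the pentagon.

44

|AB| = √((0)² + (-8)²) = √64 = 8
|BC| = √((3)² + (4)²) = √25 = 5
|CD| = √((9)² + (0)²) = √81 = 9
|DE| = √((0)² + (9)²) = √81 = 9
|EA| = √((-12)² + (-5)²) = √169 = 13
Perimeter = 8 + 5 + 9 + 9 + 13 = 44.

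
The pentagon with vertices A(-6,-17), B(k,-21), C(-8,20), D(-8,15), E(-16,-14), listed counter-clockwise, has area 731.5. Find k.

25

The doubled signed area Σ (x_i y_{i+1} − x_{i+1} y_i) is linear in k.
With k=0 it equals 538; the coefficient of k is 37 (from the two edges through B).
So 37·k + 538 = 2·731.5 = 1463 ⇒ k = 25.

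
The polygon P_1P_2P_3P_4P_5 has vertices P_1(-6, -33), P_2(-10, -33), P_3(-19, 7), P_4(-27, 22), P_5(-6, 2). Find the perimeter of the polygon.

126

|P_1P_2| = √((-4)² + (0)²) = √16 = 4
|P_2P_3| = √((-9)² + (40)²) = √1681 = 41
|P_3P_4| = √((-8)² + (15)²) = √289 = 17
|P_4P_5| = √((21)² + (-20)²) = √841 = 29
|P_5P_1| = √((0)² + (-35)²) = √1225 = 35
Perimeter = 4 + 41 + 17 + 29 + 35 = 126.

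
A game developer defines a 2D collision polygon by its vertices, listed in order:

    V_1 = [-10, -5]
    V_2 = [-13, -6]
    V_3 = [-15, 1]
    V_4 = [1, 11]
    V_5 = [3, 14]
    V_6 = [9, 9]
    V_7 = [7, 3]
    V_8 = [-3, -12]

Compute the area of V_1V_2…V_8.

Σ = (-5) + (-103) + (-166) + (-19) + (-99) + (-36) + (-75) + (-105) = -608
Area = |Σ|/2 = 304.

304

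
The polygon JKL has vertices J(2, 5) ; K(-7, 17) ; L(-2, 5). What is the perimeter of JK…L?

|JK| = √((-9)² + (12)²) = √225 = 15
|KL| = √((5)² + (-12)²) = √169 = 13
|LJ| = √((4)² + (0)²) = √16 = 4
Perimeter = 15 + 13 + 4 = 32.

32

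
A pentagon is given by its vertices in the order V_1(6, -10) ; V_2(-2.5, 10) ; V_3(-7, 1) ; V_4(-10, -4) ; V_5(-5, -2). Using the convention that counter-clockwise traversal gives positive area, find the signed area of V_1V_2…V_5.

V_1→V_2: (6)(10) − (-2.5)(-10) = 35
V_2→V_3: (-2.5)(1) − (-7)(10) = 67.5
V_3→V_4: (-7)(-4) − (-10)(1) = 38
V_4→V_5: (-10)(-2) − (-5)(-4) = 0
V_5→V_1: (-5)(-10) − (6)(-2) = 62
Σ = 202.5
Signed area = Σ/2 = 101.25 (positive ⇒ counter-clockwise traversal).

101.25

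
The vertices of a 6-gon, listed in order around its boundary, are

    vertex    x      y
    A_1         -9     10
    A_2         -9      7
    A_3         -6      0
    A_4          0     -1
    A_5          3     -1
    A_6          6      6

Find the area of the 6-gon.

108

Σ = (27) + (42) + (6) + (3) + (24) + (114) = 216
Area = |Σ|/2 = 108.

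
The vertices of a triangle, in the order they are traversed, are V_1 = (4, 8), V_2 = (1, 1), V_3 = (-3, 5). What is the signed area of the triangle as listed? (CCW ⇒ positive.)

Σ = (-4) + (8) + (-44) = -40
Signed area = Σ/2 = -20 (negative ⇒ clockwise traversal).

-20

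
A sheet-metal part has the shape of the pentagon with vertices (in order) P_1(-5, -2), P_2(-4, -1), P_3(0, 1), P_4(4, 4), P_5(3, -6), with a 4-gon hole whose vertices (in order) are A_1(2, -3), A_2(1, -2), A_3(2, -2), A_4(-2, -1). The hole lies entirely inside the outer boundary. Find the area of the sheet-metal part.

Outer boundary:
Apply Gauss's area formula: 2A = Σ (x_i·y_{i+1} − x_{i+1}·y_i), indices taken mod 5.
P_1→P_2: (-5)(-1) − (-4)(-2) = -3
P_2→P_3: (-4)(1) − (0)(-1) = -4
P_3→P_4: (0)(4) − (4)(1) = -4
P_4→P_5: (4)(-6) − (3)(4) = -36
P_5→P_1: (3)(-2) − (-5)(-6) = -36
Σ = -83
Area = |Σ|/2 = 41.5.
Hole:
Apply Gauss's area formula: 2A = Σ (x_i·y_{i+1} − x_{i+1}·y_i), indices taken mod 4.
Σ = (-1) + (2) + (-6) + (8) = 3
Area = |Σ|/2 = 1.5.
Net area = 41.5 − 1.5 = 40.

40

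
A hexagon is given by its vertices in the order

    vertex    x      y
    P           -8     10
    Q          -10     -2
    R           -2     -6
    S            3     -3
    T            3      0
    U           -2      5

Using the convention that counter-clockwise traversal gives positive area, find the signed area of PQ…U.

120

Apply the surveyor's formula: 2A = Σ (x_i·y_{i+1} − x_{i+1}·y_i), indices taken mod 6.
Σ = (116) + (56) + (24) + (9) + (15) + (20) = 240
Signed area = Σ/2 = 120 (positive ⇒ counter-clockwise traversal).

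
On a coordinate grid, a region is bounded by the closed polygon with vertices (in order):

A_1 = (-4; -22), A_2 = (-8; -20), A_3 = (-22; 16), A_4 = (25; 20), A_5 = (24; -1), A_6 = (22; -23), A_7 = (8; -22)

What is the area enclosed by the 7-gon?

Apply the shoelace formula: 2A = Σ (x_i·y_{i+1} − x_{i+1}·y_i), indices taken mod 7.
Cross-terms: -96, -568, -840, -505, -530, -300, -264  ⇒  Σ = -3103
Area = |Σ|/2 = 1551.5.

1551.5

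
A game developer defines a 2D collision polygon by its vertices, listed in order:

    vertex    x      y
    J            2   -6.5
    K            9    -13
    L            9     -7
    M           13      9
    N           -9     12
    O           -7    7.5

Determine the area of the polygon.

Apply the shoelace formula: 2A = Σ (x_i·y_{i+1} − x_{i+1}·y_i), indices taken mod 6.
Cross-terms: 32.5, 54, 172, 237, 16.5, 30.5  ⇒  Σ = 542.5
Area = |Σ|/2 = 271.25.

271.25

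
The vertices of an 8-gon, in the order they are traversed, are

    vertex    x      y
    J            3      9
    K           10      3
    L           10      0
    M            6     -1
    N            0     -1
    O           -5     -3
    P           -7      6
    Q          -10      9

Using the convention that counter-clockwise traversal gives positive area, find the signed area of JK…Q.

-151.5

Apply the shoelace formula: 2A = Σ (x_i·y_{i+1} − x_{i+1}·y_i), indices taken mod 8.
Σ = (-81) + (-30) + (-10) + (-6) + (-5) + (-51) + (-3) + (-117) = -303
Signed area = Σ/2 = -151.5 (negative ⇒ clockwise traversal).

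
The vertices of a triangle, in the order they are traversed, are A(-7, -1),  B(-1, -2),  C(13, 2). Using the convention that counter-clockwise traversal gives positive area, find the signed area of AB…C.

Σ = (13) + (24) + (1) = 38
Signed area = Σ/2 = 19 (positive ⇒ counter-clockwise traversal).

19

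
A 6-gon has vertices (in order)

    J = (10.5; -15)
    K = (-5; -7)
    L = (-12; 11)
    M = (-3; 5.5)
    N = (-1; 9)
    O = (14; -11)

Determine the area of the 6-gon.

275.75

Apply the shoelace (surveyor's) formula: 2A = Σ (x_i·y_{i+1} − x_{i+1}·y_i), indices taken mod 6.
Σ = (-148.5) + (-139) + (-33) + (-21.5) + (-115) + (-94.5) = -551.5
Area = |Σ|/2 = 275.75.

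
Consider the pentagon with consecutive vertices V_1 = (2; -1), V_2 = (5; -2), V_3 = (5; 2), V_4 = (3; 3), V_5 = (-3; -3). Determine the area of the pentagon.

19.5

Σ = (1) + (20) + (9) + (0) + (9) = 39
Area = |Σ|/2 = 19.5.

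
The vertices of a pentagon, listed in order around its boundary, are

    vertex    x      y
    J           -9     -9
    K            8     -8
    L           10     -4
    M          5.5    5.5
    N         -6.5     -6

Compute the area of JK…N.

Apply the surveyor's formula: 2A = Σ (x_i·y_{i+1} − x_{i+1}·y_i), indices taken mod 5.
Cross-terms: 144, 48, 77, 2.75, 4.5  ⇒  Σ = 276.25
Area = |Σ|/2 = 138.125.

138.125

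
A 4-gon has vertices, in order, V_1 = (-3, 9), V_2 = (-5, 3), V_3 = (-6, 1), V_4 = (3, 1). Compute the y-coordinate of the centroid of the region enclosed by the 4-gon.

383/105

Apply the surveyor's formula. First the cross-terms c_i = x_i·y_{i+1} − x_{i+1}·y_i:
  36, 13, -9, 30  ⇒  2A = 70, A = 35.
Then Σ (y_i + y_{i+1})·c_i = 766, so ȳ = 766 / (6·35) = 383/105.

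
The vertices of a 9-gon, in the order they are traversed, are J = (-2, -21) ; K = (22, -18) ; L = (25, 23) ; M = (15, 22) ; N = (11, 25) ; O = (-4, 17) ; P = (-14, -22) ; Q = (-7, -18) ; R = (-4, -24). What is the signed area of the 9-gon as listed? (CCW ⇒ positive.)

1317.5

Apply the surveyor's formula: 2A = Σ (x_i·y_{i+1} − x_{i+1}·y_i), indices taken mod 9.
Σ = (498) + (956) + (205) + (133) + (287) + (326) + (98) + (96) + (36) = 2635
Signed area = Σ/2 = 1317.5 (positive ⇒ counter-clockwise traversal).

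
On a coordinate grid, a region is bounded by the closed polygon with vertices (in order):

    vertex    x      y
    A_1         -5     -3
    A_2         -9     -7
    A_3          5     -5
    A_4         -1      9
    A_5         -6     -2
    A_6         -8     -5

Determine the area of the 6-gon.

98.5

Apply the surveyor's formula: 2A = Σ (x_i·y_{i+1} − x_{i+1}·y_i), indices taken mod 6.
Cross-terms: 8, 80, 40, 56, 14, -1  ⇒  Σ = 197
Area = |Σ|/2 = 98.5.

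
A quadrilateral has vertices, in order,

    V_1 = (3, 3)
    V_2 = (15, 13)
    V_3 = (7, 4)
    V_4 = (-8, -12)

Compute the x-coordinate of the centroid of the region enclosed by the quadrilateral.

38/11

Apply the shoelace formula. First the cross-terms c_i = x_i·y_{i+1} − x_{i+1}·y_i:
  -6, -31, -52, 12  ⇒  2A = -77, A = -38.5.
Then Σ (x_i + x_{i+1})·c_i = -798, so x̄ = -798 / (6·(-38.5)) = 38/11.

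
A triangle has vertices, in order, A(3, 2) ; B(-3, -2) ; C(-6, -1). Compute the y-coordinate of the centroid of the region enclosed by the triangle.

-1/3

Apply the surveyor's formula. First the cross-terms c_i = x_i·y_{i+1} − x_{i+1}·y_i:
  0, -9, -9  ⇒  2A = -18, A = -9.
Then Σ (y_i + y_{i+1})·c_i = 18, so ȳ = 18 / (6·(-9)) = -1/3.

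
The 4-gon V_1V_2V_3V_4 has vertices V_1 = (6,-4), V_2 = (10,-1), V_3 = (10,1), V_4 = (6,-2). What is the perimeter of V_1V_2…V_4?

14

|V_1V_2| = √((4)² + (3)²) = √25 = 5
|V_2V_3| = √((0)² + (2)²) = √4 = 2
|V_3V_4| = √((-4)² + (-3)²) = √25 = 5
|V_4V_1| = √((0)² + (-2)²) = √4 = 2
Perimeter = 5 + 2 + 5 + 2 = 14.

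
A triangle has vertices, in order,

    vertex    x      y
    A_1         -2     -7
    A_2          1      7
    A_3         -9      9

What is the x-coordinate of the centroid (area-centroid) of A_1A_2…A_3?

-10/3

Apply the shoelace (surveyor's) formula. First the cross-terms c_i = x_i·y_{i+1} − x_{i+1}·y_i:
  -7, 72, 81  ⇒  2A = 146, A = 73.
Then Σ (x_i + x_{i+1})·c_i = -1460, so x̄ = -1460 / (6·73) = -10/3.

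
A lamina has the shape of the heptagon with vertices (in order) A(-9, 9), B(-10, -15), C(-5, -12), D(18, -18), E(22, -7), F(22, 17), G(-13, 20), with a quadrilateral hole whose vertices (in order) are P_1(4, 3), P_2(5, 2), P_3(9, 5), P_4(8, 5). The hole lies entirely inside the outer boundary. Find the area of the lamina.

1044.5

Outer boundary:
Σ = (225) + (45) + (306) + (270) + (528) + (661) + (63) = 2098
Area = |Σ|/2 = 1049.
Hole:
Σ = (-7) + (7) + (5) + (4) = 9
Area = |Σ|/2 = 4.5.
Net area = 1049 − 4.5 = 1044.5.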